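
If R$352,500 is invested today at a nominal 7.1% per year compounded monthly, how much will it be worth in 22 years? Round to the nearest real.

Periodic rate i = 0.071/12 = 0.00591667; n = 22 × 12 = 264 periods.
352,500 × (1+0.00591667)^264 = 352,500 × 4.746451 = 1,673,124.0593

R$1,673,124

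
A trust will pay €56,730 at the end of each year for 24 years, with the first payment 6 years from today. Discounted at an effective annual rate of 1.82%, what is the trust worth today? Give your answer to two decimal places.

Value one period before first payment (t=5): 56730 × [1 − (1+0.0182)^(−24)] / 0.0182 = 56730 × 19.305326 = 1,095,191.1682
Discount back 5 years: 1,095,191.1682 × (1+0.0182)^(−5) = 1,095,191.1682 × 0.913765 = 1,000,747.3976

€1,000,747.40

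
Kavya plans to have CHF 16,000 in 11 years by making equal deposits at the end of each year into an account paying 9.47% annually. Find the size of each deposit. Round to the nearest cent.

CHF 888.42

FV-annuity factor = 18.009422; PMT = 16000 / 18.009422 = 888.4238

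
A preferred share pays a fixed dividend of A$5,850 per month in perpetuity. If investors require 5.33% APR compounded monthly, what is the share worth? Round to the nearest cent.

A$1,317,073.17

Periodic rate i = 0.0533/12 = 0.00444167.
PV = C/r = 5850/0.00444167 = 1,317,073.1707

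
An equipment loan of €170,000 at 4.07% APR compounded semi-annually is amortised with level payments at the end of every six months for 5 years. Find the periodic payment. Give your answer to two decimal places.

With 2 periods per year: i = 0.02035, n = 10.
PMT = 170000 / ( [1 − (1+0.02035)^(−10)] / 0.02035 ) = 170000 / 8.966158 = 18,960.1834

€18,960.18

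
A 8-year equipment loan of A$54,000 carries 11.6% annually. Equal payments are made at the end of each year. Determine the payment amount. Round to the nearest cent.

PMT = 54000 / ( [1 − (1+0.116)^(−8)] / 0.116 ) = 54000 / 5.037841 = 10,718.8772

A$10,718.88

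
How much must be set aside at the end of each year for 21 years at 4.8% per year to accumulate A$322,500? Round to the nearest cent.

A$9,232.85

PMT = 322500 / ( [(1+0.048)^21 − 1] / 0.048 ) = 322500 / 34.929611 = 9,232.8540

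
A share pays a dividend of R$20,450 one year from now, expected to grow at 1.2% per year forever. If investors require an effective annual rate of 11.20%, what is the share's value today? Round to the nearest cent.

R$204,500.00

PV = PMT / (i − g) = 20450 / (0.112 − 0.012) = 20450 / 0.100000 = 204,500.0000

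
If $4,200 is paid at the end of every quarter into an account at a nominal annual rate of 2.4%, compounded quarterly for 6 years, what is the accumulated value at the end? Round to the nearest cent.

$108,071.10

With 4 periods per year: i = 0.006, n = 24.
Accumulation factor s(24|0.006) = 25.731215; FV = 4200 × 25.731215 = 108,071.1045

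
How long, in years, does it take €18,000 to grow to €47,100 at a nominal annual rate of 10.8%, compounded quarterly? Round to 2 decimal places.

9.03 years

Periodic rate i = 0.108/4 = 0.027.
n = ln(47100/18000) / ln(1+0.027) = ln(2.61667) / 0.026642 = 36.1048 quarters
= 36.1048/4 years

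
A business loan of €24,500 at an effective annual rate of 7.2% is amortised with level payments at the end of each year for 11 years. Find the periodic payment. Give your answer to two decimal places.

PMT = 24500 / ( [1 − (1+0.072)^(−11)] / 0.072 ) = 24500 / 7.424539 = 3,299.8682

€3,299.87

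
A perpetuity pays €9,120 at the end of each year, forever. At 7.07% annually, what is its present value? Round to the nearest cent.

€128,995.76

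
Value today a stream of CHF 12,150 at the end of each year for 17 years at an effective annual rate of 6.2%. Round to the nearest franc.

CHF 125,487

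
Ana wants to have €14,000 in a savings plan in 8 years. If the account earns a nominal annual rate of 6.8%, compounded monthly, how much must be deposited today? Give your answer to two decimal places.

€8,138.39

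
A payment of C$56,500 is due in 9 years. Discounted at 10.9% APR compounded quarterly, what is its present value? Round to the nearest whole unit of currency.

C$21,464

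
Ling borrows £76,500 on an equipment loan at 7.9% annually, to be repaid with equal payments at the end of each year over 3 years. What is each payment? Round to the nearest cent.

Annuity-PV factor = 2.581754; PMT = 76500 / 2.581754 = 29,631.0163

£29,631.02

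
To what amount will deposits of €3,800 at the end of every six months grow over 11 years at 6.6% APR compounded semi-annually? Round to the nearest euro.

Periodic rate i = 0.066/2 = 0.033; n = 11 × 2 = 22 periods.
FV = 3800 × [(1+0.033)^22 − 1] / 0.033 = 3800 × 31.597324 = 120,069.8305

€120,070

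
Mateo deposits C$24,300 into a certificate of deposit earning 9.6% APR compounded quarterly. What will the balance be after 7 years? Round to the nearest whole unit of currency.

C$47,207

Periodic rate i = 0.096/4 = 0.024; n = 7 × 4 = 28 periods.
FV = 24,300 × (1 + 0.024)^28 = 47,206.8541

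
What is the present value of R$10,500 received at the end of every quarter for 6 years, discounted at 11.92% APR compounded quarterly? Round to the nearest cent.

With 4 periods per year: i = 0.0298, n = 24.
PV = 10500 × [1 − (1+0.0298)^(−24)] / 0.0298 = 10500 × 16.972087 = 178,206.9102

R$178,206.91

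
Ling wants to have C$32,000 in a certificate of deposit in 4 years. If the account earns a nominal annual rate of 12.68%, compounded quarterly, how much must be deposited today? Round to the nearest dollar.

i = 0.1268/4 = 0.0317 per quarter; n = 4·4 = 16.
Discount factor = (1+0.0317)^(−16) = 0.606939; PV = 32,000 × 0.606939 = 19,422.0510

C$19,422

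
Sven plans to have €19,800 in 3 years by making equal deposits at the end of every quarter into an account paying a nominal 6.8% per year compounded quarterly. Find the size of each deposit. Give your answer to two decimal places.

i = 0.068/4 = 0.017 per quarter; n = 3·4 = 12.
FV-annuity factor = 13.188079; PMT = 19800 / 13.188079 = 1,501.3558

€1,501.36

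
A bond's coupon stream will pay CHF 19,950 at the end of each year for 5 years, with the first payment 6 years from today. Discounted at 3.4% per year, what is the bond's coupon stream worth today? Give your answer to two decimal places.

Value one period before first payment (t=5): 19950 × [1 − (1+0.034)^(−5)] / 0.034 = 19950 × 4.527868 = 90,330.9674
PV₀ = 90,330.9674 / (1+0.034)^5 = 90,330.9674 / 1.181960 = 76,424.7396

CHF 76,424.74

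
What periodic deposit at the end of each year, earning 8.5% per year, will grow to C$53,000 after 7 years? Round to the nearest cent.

FV-annuity factor = 9.060497; PMT = 53000 / 9.060497 = 5,849.5687

C$5,849.57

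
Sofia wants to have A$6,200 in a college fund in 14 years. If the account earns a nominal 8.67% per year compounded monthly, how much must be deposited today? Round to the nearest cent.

A$1,849.87

Periodic rate i = 0.0867/12 = 0.007225; n = 14 × 12 = 168 periods.
PV = 6,200 / (1 + 0.007225)^168 = 6,200 / 3.351594 = 1,849.8659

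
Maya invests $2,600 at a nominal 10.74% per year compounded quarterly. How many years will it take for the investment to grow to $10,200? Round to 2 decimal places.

Periodic rate i = 0.1074/4 = 0.02685.
(1+i)^n = 10200/2600 = 3.92308, so n = ln 3.92308 / ln 1.02685 = 51.5883 quarters
= 51.5883/4 years

12.90 years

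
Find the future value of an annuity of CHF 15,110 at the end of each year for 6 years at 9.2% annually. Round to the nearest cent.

Accumulation factor s(6|0.092) = 7.561397; FV = 15110 × 7.561397 = 114,252.7048

CHF 114,252.70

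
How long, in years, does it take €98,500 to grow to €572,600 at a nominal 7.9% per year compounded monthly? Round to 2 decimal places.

Periodic rate i = 0.079/12 = 0.00658333.
(1+i)^n = 572600/98500 = 5.81320, so n = ln 5.81320 / ln 1.00658 = 268.2408 months
= 268.2408/12 years

22.35 years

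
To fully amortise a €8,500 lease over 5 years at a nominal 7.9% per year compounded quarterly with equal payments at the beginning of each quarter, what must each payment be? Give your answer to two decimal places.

Periodic rate i = 0.079/4 = 0.01975; n = 5 × 4 = 20 periods.
Annuity-PV factor × (1+i) = 16.714672; PMT = 8500 / 16.714672 = 508.5352

€508.54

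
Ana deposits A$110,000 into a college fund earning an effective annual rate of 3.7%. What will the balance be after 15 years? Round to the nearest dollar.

110,000 × (1+0.037)^15 = 110,000 × 1.724572 = 189,702.9266

A$189,703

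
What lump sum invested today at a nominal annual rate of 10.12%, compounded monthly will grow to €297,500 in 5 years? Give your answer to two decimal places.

i = 0.1012/12 = 0.00843333 per month; n = 5·12 = 60.
PV = 297,500 / (1 + 0.00843333)^60 = 297,500 / 1.655128 = 179,744.4173

€179,744.42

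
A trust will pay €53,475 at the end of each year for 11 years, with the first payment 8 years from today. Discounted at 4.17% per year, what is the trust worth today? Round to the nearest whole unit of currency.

PV at t=7 (ordinary 11-year annuity): 53475 × a(11|0.0417) = 53475 × 8.680702 = 464,200.5563
Discount back 7 years: 464,200.5563 × (1+0.0417)^(−7) = 464,200.5563 × 0.751279 = 348,744.2112

€348,744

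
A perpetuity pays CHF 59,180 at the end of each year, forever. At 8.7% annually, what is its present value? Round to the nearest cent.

CHF 680,229.89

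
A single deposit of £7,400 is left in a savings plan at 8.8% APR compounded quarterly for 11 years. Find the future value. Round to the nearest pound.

Periodic rate i = 0.088/4 = 0.022; n = 11 × 4 = 44 periods.
7,400 × (1+0.022)^44 = 7,400 × 2.605190 = 19,278.4066

£19,278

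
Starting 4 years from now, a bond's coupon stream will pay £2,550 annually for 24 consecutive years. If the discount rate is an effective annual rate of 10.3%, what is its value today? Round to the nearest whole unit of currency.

£16,695

Value one period before first payment (t=3): 2550 × [1 − (1+0.103)^(−24)] / 0.103 = 2550 × 8.785422 = 22,402.8251
PV₀ = 22,402.8251 / (1+0.103)^3 = 22,402.8251 / 1.341920 = 16,694.6090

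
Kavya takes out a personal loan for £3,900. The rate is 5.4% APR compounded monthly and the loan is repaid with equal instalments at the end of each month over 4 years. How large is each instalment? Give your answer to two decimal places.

£90.52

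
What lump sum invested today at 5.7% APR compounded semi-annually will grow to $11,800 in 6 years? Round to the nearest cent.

$8,422.30

Periodic rate i = 0.057/2 = 0.0285; n = 6 × 2 = 12 periods.
PV = 11,800 / (1 + 0.0285)^12 = 11,800 / 1.401043 = 8,422.2951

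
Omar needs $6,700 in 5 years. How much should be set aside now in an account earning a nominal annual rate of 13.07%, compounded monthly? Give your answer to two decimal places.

$3,497.82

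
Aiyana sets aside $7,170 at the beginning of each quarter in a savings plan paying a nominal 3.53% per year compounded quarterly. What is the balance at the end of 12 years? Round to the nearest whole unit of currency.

$429,992

Periodic rate i = 0.0353/4 = 0.008825; n = 12 × 4 = 48 periods.
FV = 7170 × [(1+0.008825)^48 − 1] / 0.008825 × (1+i) = 7170 × 59.971051 = 429,992.4380
(annuity-due: payments at period start, so ×(1+i).)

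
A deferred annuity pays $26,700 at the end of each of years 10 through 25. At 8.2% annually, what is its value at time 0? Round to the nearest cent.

PV at t=9 (ordinary 16-year annuity): 26700 × a(16|0.082) = 26700 × 8.739311 = 233,339.6040
Discount back 9 years: 233,339.6040 × (1+0.082)^(−9) = 233,339.6040 × 0.491988 = 114,800.3229

$114,800.32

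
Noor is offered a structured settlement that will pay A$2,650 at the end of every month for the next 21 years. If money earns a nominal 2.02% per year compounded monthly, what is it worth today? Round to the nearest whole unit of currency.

With 12 periods per year: i = 0.00168333, n = 252.
Annuity factor a(252|0.00168333) = 205.231844; PV = 2650 × 205.231844 = 543,864.3873

A$543,864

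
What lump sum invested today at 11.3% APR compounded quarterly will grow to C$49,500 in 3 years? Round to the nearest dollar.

With 4 periods per year: i = 0.02825, n = 12.
PV = FV·(1+i)^(−n) = 49,500 × 0.715839 = 35,434.0326

C$35,434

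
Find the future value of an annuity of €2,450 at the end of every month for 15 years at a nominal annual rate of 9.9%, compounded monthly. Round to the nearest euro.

€1,006,178

i = 0.099/12 = 0.00825 per month; n = 15·12 = 180.
FV = PMT · [(1+i)^n − 1] / i = 2450 · 410.684919 = 1,006,178.0519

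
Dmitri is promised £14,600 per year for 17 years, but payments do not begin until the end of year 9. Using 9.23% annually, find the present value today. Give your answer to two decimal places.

PV at t=8 (ordinary 17-year annuity): 14600 × a(17|0.0923) = 14600 × 8.418856 = 122,915.3035
Discount back 8 years: 122,915.3035 × (1+0.0923)^(−8) = 122,915.3035 × 0.493474 = 60,655.5421

£60,655.54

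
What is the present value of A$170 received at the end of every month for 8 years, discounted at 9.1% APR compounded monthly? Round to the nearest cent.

With 12 periods per year: i = 0.00758333, n = 96.
PV = PMT · [1 − (1+i)^(−n)] / i = 170 · 68.017347 = 11,562.9489

A$11,562.95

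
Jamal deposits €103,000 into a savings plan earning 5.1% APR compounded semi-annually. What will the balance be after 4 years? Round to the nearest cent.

€125,986.07

Periodic rate i = 0.051/2 = 0.0255; n = 4 × 2 = 8 periods.
FV = 103,000 × (1 + 0.0255)^8 = 125,986.0739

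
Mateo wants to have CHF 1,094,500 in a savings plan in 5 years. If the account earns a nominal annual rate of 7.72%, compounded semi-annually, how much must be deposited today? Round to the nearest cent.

CHF 749,432.60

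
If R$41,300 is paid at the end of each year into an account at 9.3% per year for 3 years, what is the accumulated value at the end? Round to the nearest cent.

FV = PMT · [(1+i)^n − 1] / i = 41300 · 3.287649 = 135,779.9037

R$135,779.90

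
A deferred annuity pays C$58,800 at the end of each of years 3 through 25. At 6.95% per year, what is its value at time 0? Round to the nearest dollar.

PV at t=2 (ordinary 23-year annuity): 58800 × a(23|0.0695) = 58800 × 11.320477 = 665,644.0613
Discount back 2 years: 665,644.0613 × (1+0.0695)^(−2) = 665,644.0613 × 0.874256 = 581,943.0473

C$581,943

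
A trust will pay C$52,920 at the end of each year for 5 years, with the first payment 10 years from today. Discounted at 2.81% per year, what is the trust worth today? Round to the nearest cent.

Value one period before first payment (t=9): 52920 × [1 − (1+0.0281)^(−5)] / 0.0281 = 52920 × 4.604658 = 243,678.5132
PV₀ = 243,678.5132 / (1+0.0281)^9 = 243,678.5132 / 1.283271 = 189,888.6486

C$189,888.65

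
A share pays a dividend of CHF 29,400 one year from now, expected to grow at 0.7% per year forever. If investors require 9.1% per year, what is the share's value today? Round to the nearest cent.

PV = PMT / (i − g) = 29400 / (0.091 − 0.007) = 29400 / 0.084000 = 350,000.0000

CHF 350,000.00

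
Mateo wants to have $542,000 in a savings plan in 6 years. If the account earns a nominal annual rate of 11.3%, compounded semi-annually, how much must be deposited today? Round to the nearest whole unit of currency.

i = 0.113/2 = 0.0565 per half-year; n = 6·2 = 12.
Discount factor = (1+0.0565)^(−12) = 0.517090; PV = 542,000 × 0.517090 = 280,262.6795

$280,263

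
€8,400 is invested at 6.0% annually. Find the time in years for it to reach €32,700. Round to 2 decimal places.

(1+i)^n = 32700/8400 = 3.89286, so n = ln 3.89286 / ln 1.06 = 23.3254 years

23.33 years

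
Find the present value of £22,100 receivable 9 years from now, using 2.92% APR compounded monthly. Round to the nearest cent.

i = 0.0292/12 = 0.00243333 per month; n = 9·12 = 108.
PV = FV·(1+i)^(−n) = 22,100 × 0.769141 = 16,998.0194

£16,998.02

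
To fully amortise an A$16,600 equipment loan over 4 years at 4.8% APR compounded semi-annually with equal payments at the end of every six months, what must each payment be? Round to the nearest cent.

A$2,305.30

Periodic rate i = 0.048/2 = 0.024; n = 4 × 2 = 8 periods.
PMT = 16600 / ( [1 − (1+0.024)^(−8)] / 0.024 ) = 16600 / 7.200808 = 2,305.2969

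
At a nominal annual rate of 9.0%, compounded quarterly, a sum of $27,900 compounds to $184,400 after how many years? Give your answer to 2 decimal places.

21.22 years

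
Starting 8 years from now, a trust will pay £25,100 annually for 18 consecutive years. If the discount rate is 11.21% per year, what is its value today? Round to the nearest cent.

Value one period before first payment (t=7): 25100 × [1 − (1+0.1121)^(−18)] / 0.1121 = 25100 × 7.602941 = 190,833.8156
Discount back 7 years: 190,833.8156 × (1+0.1121)^(−7) = 190,833.8156 × 0.475328 = 90,708.5968

£90,708.60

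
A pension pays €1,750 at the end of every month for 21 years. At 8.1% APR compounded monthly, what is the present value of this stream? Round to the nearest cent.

€211,673.02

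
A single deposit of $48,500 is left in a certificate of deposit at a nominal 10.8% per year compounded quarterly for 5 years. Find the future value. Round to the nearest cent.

i = 0.108/4 = 0.027 per quarter; n = 5·4 = 20.
48,500 × (1+0.027)^20 = 48,500 × 1.703762 = 82,632.4464

$82,632.45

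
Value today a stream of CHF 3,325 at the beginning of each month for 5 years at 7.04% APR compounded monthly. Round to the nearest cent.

Periodic rate i = 0.0704/12 = 0.00586667; n = 5 × 12 = 60 periods.
PV = PMT · [1 − (1+i)^(−n)] / i × (1+i) = 3325 · 50.749889 = 168,743.3821
(annuity-due: payments at period start, so ×(1+i).)

CHF 168,743.38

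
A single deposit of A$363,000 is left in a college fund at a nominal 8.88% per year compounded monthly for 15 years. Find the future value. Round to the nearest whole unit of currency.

i = 0.0888/12 = 0.0074 per month; n = 15·12 = 180.
363,000 × (1+0.0074)^180 = 363,000 × 3.770078 = 1,368,538.4350

A$1,368,538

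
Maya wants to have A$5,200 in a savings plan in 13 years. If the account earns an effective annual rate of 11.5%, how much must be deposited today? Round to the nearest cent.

A$1,263.08

Discount factor = (1+0.115)^(−13) = 0.242900; PV = 5,200 × 0.242900 = 1,263.0777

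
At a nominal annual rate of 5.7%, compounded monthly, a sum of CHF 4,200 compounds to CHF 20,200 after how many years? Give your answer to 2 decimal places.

27.62 years

Periodic rate i = 0.057/12 = 0.00475.
n = ln(20200/4200) / ln(1+0.00475) = ln(4.80952) / 0.004739 = 331.4369 months
= 331.4369/12 years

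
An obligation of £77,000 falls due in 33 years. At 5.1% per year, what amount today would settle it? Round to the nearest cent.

£14,914.24

PV = 77,000 / (1 + 0.051)^33 = 77,000 / 5.162851 = 14,914.2389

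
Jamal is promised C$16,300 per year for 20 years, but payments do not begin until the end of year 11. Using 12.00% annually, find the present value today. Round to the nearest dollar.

C$39,201

PV at t=10 (ordinary 20-year annuity): 16300 × a(20|0.12) = 16300 × 7.469444 = 121,751.9311
Discount back 10 years: 121,751.9311 × (1+0.12)^(−10) = 121,751.9311 × 0.321973 = 39,200.8633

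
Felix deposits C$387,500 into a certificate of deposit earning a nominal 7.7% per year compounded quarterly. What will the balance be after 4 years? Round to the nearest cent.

C$525,730.57

i = 0.077/4 = 0.01925 per quarter; n = 4·4 = 16.
FV = PV·(1+i)^n = 387,500 × 1.356724 = 525,730.5674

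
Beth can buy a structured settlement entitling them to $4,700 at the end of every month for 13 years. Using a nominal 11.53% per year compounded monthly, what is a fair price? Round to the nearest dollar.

Periodic rate i = 0.1153/12 = 0.00960833; n = 13 × 12 = 156 periods.
PV = 4700 × [1 − (1+0.00960833)^(−156)] / 0.00960833 = 4700 × 80.661256 = 379,107.9052

$379,108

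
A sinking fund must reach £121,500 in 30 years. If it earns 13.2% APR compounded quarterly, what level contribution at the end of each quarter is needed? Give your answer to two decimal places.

£83.17

With 4 periods per year: i = 0.033, n = 120.
FV-annuity factor = 1460.858333; PMT = 121500 / 1460.858333 = 83.1703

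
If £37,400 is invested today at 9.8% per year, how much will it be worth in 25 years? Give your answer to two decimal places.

FV = 37,400 × (1 + 0.098)^25 = 387,195.3251

£387,195.33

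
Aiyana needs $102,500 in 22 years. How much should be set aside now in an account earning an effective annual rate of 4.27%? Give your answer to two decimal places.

$40,852.41

PV = 102,500 / (1 + 0.0427)^22 = 102,500 / 2.509032 = 40,852.4068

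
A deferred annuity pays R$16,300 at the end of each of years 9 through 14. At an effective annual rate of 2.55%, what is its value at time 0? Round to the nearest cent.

R$73,279.11

PV at t=8 (ordinary 6-year annuity): 16300 × a(6|0.0255) = 16300 × 5.498927 = 89,632.5024
PV₀ = 89,632.5024 / (1+0.0255)^8 = 89,632.5024 / 1.223166 = 73,279.1130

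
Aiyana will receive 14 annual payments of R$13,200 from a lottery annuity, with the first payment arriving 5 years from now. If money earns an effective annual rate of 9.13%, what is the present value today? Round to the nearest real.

Value one period before first payment (t=4): 13200 × [1 − (1+0.0913)^(−14)] / 0.0913 = 13200 × 7.729526 = 102,029.7421
PV₀ = 102,029.7421 / (1+0.0913)^4 = 102,029.7421 / 1.418328 = 71,936.6431

R$71,937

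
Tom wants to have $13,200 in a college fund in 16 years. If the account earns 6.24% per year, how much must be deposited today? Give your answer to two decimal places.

$5,011.47

Discount factor = (1+0.0624)^(−16) = 0.379657; PV = 13,200 × 0.379657 = 5,011.4677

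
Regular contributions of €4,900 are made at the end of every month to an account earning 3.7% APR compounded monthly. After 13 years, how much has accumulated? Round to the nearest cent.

With 12 periods per year: i = 0.00308333, n = 156.
FV = 4900 × [(1+0.00308333)^156 − 1] / 0.00308333 = 4900 × 199.944195 = 979,726.5573

€979,726.56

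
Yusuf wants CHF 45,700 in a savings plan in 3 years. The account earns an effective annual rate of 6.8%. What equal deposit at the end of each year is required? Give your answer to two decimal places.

CHF 14,242.87

PMT = 45700 / ( [(1+0.068)^3 − 1] / 0.068 ) = 45700 / 3.208624 = 14,242.8655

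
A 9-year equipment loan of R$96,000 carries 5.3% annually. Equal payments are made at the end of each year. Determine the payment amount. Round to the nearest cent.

Annuity-PV factor = 7.013819; PMT = 96000 / 7.013819 = 13,687.2651

R$13,687.27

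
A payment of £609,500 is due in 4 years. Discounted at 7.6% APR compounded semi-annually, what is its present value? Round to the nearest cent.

i = 0.076/2 = 0.038 per half-year; n = 4·2 = 8.
PV = FV·(1+i)^(−n) = 609,500 × 0.742030 = 452,266.9808

£452,266.98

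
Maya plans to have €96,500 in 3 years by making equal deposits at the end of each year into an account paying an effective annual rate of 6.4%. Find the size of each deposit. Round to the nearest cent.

FV-annuity factor = 3.196096; PMT = 96500 / 3.196096 = 30,193.0856

€30,193.09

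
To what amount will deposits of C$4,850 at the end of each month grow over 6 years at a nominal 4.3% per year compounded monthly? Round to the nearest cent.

i = 0.043/12 = 0.00358333 per month; n = 6·12 = 72.
FV = PMT · [(1+i)^n − 1] / i = 4850 · 81.974532 = 397,576.4810

C$397,576.48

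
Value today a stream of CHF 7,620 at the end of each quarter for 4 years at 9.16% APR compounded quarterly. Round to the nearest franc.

CHF 101,124

Periodic rate i = 0.0916/4 = 0.0229; n = 4 × 4 = 16 periods.
PV = 7620 × [1 − (1+0.0229)^(−16)] / 0.0229 = 7620 × 13.270917 = 101,124.3856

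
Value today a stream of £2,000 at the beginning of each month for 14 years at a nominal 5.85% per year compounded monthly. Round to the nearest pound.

i = 0.0585/12 = 0.004875 per month; n = 14·12 = 168.
Annuity factor a(168|0.004875) × (1+i) = 115.070978; PV = 2000 × 115.070978 = 230,141.9560
(annuity-due: payments at period start, so ×(1+i).)

£230,142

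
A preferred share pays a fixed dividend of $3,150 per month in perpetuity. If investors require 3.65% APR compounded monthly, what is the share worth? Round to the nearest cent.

$1,035,616.44

Periodic rate i = 0.0365/12 = 0.00304167.
PV = C/r = 3150/0.00304167 = 1,035,616.4384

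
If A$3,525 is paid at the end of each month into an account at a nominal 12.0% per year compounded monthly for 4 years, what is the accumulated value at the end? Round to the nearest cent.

A$215,809.69

i = 0.12/12 = 0.01 per month; n = 4·12 = 48.
FV = 3525 × [(1+0.01)^48 − 1] / 0.01 = 3525 × 61.222608 = 215,809.6924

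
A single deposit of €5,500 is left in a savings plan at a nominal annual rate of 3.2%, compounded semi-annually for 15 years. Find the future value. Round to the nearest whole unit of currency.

€8,855

Periodic rate i = 0.032/2 = 0.016; n = 15 × 2 = 30 periods.
FV = 5,500 × (1 + 0.016)^30 = 8,854.7016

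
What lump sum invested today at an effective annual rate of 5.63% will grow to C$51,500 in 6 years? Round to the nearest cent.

C$37,075.20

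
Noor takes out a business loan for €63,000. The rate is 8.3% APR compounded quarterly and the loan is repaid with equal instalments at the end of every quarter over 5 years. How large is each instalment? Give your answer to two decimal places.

With 4 periods per year: i = 0.02075, n = 20.
PMT = 63000 / ( [1 − (1+0.02075)^(−20)] / 0.02075 ) = 63000 / 16.233702 = 3,880.8155

€3,880.82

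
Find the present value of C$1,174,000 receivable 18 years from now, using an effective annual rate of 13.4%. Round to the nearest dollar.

Discount factor = (1+0.134)^(−18) = 0.103984; PV = 1,174,000 × 0.103984 = 122,076.7939

C$122,077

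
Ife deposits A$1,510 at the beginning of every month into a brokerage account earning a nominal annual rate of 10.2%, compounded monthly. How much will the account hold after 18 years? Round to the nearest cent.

Periodic rate i = 0.102/12 = 0.0085; n = 18 × 12 = 216 periods.
FV = PMT · [(1+i)^n − 1] / i × (1+i) = 1510 · 619.685342 = 935,724.8665
(annuity-due: payments at period start, so ×(1+i).)

A$935,724.87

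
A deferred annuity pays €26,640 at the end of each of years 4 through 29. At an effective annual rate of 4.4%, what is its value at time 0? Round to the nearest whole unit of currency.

Value one period before first payment (t=3): 26640 × [1 − (1+0.044)^(−26)] / 0.044 = 26640 × 15.308461 = 407,817.3972
PV₀ = 407,817.3972 / (1+0.044)^3 = 407,817.3972 / 1.137893 = 358,396.9066

€358,397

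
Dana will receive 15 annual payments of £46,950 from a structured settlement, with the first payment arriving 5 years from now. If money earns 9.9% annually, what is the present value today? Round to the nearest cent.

£246,200.46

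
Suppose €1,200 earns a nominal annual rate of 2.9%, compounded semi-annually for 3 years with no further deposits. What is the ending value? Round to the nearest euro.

Periodic rate i = 0.029/2 = 0.0145; n = 3 × 2 = 6 periods.
FV = PV·(1+i)^n = 1,200 × 1.090215 = 1,308.2585

€1,308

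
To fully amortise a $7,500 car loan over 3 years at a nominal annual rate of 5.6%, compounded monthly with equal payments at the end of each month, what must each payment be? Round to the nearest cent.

$226.81

Periodic rate i = 0.056/12 = 0.00466667; n = 3 × 12 = 36 periods.
PMT = 7500 / ( [1 − (1+0.00466667)^(−36)] / 0.00466667 ) = 7500 / 33.067661 = 226.8077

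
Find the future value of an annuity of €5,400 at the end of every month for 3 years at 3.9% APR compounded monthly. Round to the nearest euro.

€205,875

With 12 periods per year: i = 0.00325, n = 36.
FV = 5400 × [(1+0.00325)^36 − 1] / 0.00325 = 5400 × 38.124981 = 205,874.8981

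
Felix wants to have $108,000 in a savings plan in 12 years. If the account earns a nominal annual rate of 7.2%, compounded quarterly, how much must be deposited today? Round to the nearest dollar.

$45,870

Periodic rate i = 0.072/4 = 0.018; n = 12 × 4 = 48 periods.
PV = FV·(1+i)^(−n) = 108,000 × 0.424724 = 45,870.1765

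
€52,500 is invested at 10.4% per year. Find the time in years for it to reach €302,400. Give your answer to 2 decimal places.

17.70 years

(1+i)^n = 302400/52500 = 5.76000, so n = ln 5.76000 / ln 1.104 = 17.6970 years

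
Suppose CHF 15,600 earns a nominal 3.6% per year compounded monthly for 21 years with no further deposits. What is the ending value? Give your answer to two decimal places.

With 12 periods per year: i = 0.003, n = 252.
15,600 × (1+0.003)^252 = 15,600 × 2.127331 = 33,186.3676

CHF 33,186.37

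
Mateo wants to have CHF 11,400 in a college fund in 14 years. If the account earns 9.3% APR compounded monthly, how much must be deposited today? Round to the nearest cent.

CHF 3,116.26

With 12 periods per year: i = 0.00775, n = 168.
PV = FV·(1+i)^(−n) = 11,400 × 0.273356 = 3,116.2573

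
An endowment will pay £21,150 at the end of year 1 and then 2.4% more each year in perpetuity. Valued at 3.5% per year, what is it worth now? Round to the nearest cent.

PV = D₁/(r − g) = 21150/(0.035 − 0.024) = 1,922,727.2727

£1,922,727.27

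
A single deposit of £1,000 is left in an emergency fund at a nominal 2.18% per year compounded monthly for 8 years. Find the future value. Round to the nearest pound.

i = 0.0218/12 = 0.00181667 per month; n = 8·12 = 96.
1,000 × (1+0.00181667)^96 = 1,000 × 1.190343 = 1,190.3433

£1,190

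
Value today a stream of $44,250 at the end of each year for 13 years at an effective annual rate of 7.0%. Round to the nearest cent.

$369,826.05

PV = PMT · [1 − (1+i)^(−n)] / i = 44250 · 8.357651 = 369,826.0454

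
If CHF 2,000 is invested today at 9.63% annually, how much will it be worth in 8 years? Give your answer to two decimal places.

CHF 4,173.16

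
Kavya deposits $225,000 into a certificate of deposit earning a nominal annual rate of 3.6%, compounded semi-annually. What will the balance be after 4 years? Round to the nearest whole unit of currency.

With 2 periods per year: i = 0.018, n = 8.
FV = 225,000 × (1 + 0.018)^8 = 259,516.3606

$259,516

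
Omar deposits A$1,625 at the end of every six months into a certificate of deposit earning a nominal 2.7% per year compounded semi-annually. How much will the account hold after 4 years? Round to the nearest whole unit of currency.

A$13,631

i = 0.027/2 = 0.0135 per half-year; n = 4·2 = 8.
FV = 1625 × [(1+0.0135)^8 − 1] / 0.0135 = 1625 × 8.388380 = 13,631.1177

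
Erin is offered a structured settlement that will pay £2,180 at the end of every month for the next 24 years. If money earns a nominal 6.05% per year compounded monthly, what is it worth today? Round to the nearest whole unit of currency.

i = 0.0605/12 = 0.00504167 per month; n = 24·12 = 288.
PV = 2180 × [1 − (1+0.00504167)^(−288)] / 0.00504167 = 2180 × 151.744031 = 330,801.9875

£330,802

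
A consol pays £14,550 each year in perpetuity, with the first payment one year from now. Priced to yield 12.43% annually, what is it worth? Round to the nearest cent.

£117,055.51

PV = C/r = 14550/0.1243 = 117,055.5109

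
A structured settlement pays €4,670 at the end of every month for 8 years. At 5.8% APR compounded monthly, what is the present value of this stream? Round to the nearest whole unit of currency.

€358,012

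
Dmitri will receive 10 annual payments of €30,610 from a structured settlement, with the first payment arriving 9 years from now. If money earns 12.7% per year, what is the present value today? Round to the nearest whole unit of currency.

€64,595

PV at t=8 (ordinary 10-year annuity): 30610 × a(10|0.127) = 30610 × 5.491931 = 168,108.0230
Discount back 8 years: 168,108.0230 × (1+0.127)^(−8) = 168,108.0230 × 0.384245 = 64,594.7337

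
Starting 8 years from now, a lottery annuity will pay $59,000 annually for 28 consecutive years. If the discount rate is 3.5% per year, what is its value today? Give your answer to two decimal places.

Value one period before first payment (t=7): 59000 × [1 − (1+0.035)^(−28)] / 0.035 = 59000 × 17.667019 = 1,042,354.1119
Discount back 7 years: 1,042,354.1119 × (1+0.035)^(−7) = 1,042,354.1119 × 0.785991 = 819,280.9098

$819,280.91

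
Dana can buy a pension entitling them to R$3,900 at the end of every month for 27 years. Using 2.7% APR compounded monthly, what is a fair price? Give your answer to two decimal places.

With 12 periods per year: i = 0.00225, n = 324.
Annuity factor a(324|0.00225) = 229.872742; PV = 3900 × 229.872742 = 896,503.6938

R$896,503.69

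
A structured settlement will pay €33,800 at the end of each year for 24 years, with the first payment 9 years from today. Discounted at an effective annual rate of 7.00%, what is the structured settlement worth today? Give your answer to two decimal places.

Value one period before first payment (t=8): 33800 × [1 − (1+0.07)^(−24)] / 0.07 = 33800 × 11.469334 = 387,663.4892
Discount back 8 years: 387,663.4892 × (1+0.07)^(−8) = 387,663.4892 × 0.582009 = 225,623.6802

€225,623.68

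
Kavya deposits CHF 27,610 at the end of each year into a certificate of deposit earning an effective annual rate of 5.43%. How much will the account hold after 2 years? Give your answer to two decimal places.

CHF 56,719.22

FV = 27610 × [(1+0.0543)^2 − 1] / 0.0543 = 27610 × 2.054300 = 56,719.2230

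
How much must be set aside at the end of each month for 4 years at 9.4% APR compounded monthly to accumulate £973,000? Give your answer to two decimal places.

£16,776.54

With 12 periods per year: i = 0.00783333, n = 48.
PMT = 973000 / ( [(1+0.00783333)^48 − 1] / 0.00783333 ) = 973000 / 57.997656 = 16,776.5401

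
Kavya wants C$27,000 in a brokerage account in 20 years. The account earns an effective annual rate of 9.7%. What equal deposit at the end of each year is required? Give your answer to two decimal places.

PMT = 27000 / ( [(1+0.097)^20 − 1] / 0.097 ) = 27000 / 55.359784 = 487.7187

C$487.72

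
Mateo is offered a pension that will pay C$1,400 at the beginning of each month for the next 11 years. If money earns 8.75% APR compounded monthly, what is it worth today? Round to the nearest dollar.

i = 0.0875/12 = 0.00729167 per month; n = 11·12 = 132.
Annuity factor a(132|0.00729167) × (1+i) = 85.196435; PV = 1400 × 85.196435 = 119,275.0093
(annuity-due: payments at period start, so ×(1+i).)

C$119,275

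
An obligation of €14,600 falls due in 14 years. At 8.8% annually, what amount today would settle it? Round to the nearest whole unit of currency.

PV = 14,600 / (1 + 0.088)^14 = 14,600 / 3.256901 = 4,482.7892

€4,483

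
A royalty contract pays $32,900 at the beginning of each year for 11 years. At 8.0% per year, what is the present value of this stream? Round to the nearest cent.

$253,661.68

PV = PMT · [1 − (1+i)^(−n)] / i × (1+i) = 32900 · 7.710081 = 253,661.6780
(Beginning-of-period payments → annuity-due factor ×(1+i).)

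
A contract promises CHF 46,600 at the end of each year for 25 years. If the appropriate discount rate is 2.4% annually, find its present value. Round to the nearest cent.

PV = PMT · [1 − (1+i)^(−n)] / i = 46600 · 18.636884 = 868,478.7876

CHF 868,478.79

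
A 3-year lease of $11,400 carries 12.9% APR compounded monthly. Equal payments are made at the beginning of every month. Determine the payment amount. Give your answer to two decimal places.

$379.48

With 12 periods per year: i = 0.01075, n = 36.
PMT = 11400 / ( [1 − (1+0.01075)^(−36)] / 0.01075 × (1+i) ) = 11400 / 30.040891 = 379.4827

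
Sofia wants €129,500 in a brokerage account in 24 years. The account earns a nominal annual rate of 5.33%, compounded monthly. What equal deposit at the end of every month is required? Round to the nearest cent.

Periodic rate i = 0.0533/12 = 0.00444167; n = 24 × 12 = 288 periods.
PMT = 129500 / ( [(1+0.00444167)^288 − 1] / 0.00444167 ) = 129500 / 581.673233 = 222.6336

€222.63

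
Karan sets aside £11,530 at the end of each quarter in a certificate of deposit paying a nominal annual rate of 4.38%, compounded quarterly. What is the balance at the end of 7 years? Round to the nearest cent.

£375,419.77

Periodic rate i = 0.0438/4 = 0.01095; n = 7 × 4 = 28 periods.
Accumulation factor s(28|0.01095) = 32.560257; FV = 11530 × 32.560257 = 375,419.7658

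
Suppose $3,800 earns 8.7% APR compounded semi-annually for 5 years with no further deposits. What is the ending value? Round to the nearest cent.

$5,817.12

Periodic rate i = 0.087/2 = 0.0435; n = 5 × 2 = 10 periods.
3,800 × (1+0.0435)^10 = 3,800 × 1.530821 = 5,817.1214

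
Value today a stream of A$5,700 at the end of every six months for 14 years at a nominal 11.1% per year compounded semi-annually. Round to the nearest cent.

A$80,069.23

i = 0.111/2 = 0.0555 per half-year; n = 14·2 = 28.
Annuity factor a(28|0.0555) = 14.047233; PV = 5700 × 14.047233 = 80,069.2287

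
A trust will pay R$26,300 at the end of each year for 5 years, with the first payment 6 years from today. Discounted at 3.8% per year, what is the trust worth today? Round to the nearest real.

R$97,713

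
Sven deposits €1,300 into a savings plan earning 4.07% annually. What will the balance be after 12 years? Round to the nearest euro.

FV = 1,300 × (1 + 0.0407)^12 = 2,098.2151

€2,098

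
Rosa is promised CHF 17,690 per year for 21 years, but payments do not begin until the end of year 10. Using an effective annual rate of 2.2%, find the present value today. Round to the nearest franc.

PV at t=9 (ordinary 21-year annuity): 17690 × a(21|0.022) = 17690 × 16.673371 = 294,951.9383
PV₀ = 294,951.9383 / (1+0.022)^9 = 294,951.9383 / 1.216349 = 242,489.6420

CHF 242,490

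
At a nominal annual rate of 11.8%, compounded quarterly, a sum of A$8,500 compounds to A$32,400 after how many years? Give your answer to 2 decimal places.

11.51 years

Periodic rate i = 0.118/4 = 0.0295.
(1+i)^n = 32400/8500 = 3.81176, so n = ln 3.81176 / ln 1.0295 = 46.0249 quarters
= 46.0249/4 years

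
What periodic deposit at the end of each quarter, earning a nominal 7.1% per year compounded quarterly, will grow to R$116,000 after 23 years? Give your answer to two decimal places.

R$508.85

i = 0.071/4 = 0.01775 per quarter; n = 23·4 = 92.
PMT = 116000 / ( [(1+0.01775)^92 − 1] / 0.01775 ) = 116000 / 227.966554 = 508.8466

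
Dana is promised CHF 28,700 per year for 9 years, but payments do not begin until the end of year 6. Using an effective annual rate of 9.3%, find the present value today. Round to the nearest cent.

Value one period before first payment (t=5): 28700 × [1 − (1+0.093)^(−9)] / 0.093 = 28700 × 5.922816 = 169,984.8329
Discount back 5 years: 169,984.8329 × (1+0.093)^(−5) = 169,984.8329 × 0.641061 = 108,970.6052

CHF 108,970.61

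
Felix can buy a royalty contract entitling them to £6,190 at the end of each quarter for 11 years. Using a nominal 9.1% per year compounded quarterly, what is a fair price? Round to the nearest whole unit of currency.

i = 0.091/4 = 0.02275 per quarter; n = 11·4 = 44.
PV = PMT · [1 − (1+i)^(−n)] / i = 6190 · 27.619465 = 170,964.4876

£170,964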